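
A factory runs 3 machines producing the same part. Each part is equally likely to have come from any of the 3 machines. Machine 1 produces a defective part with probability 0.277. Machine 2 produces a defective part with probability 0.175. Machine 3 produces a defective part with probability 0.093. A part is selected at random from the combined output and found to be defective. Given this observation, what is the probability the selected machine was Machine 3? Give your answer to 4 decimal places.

P(defective|M1) = 0.277; P(defective|M2) = 0.175; P(defective|M3) = 0.093.
Prior × likelihood for each source: 0.333333·0.277=0.09233, 0.333333·0.175=0.05833, 0.333333·0.093=0.03100. Summing gives P(defective) = 0.18167.
P(Machine 3 | defective) = 0.03100 / 0.18167 = 0.1706.

Posterior probability ≈ 0.1706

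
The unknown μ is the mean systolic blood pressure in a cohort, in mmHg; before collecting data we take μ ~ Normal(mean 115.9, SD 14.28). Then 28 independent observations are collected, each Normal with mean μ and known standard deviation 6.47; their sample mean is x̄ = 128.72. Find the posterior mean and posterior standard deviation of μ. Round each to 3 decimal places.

Posterior mean ≈ 128.627; posterior SD ≈ 1.218

Prior precision 1/τ₀² = 1/14.28² = 0.00490392; data precision n/σ² = 28/6.47² = 0.668882.
Posterior precision = 0.00490392 + 0.668882 = 0.673786, giving posterior SD = 1/√0.673786 = 1.218.
Posterior mean = (0.00490392·115.9 + 0.668882·128.72) / 0.673786 = 128.627.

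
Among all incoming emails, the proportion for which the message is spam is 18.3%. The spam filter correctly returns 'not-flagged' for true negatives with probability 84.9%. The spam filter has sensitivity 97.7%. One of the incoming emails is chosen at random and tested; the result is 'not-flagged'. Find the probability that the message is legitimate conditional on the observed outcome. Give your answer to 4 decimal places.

Write H for 'the message is spam'. Prior odds H:¬H = 0.183/0.817 = 0.22399. For the 'not-flagged' outcome, the likelihood ratio is 0.023/0.849 = 0.027091.
Posterior odds = 0.22399 × 0.027091 = 0.0060681, so P(H|E) = 0.0060681/(1+0.0060681) = 0.0060. Then P(¬H|E) = 1 − 0.0060 = 0.9940.

P(¬H | E) ≈ 0.9940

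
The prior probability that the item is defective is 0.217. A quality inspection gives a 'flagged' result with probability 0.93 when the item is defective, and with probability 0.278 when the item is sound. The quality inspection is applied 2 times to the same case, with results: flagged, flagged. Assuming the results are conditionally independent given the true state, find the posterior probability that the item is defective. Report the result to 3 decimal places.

Let H be the event that the item is defective; start with P(H) = 0.217. P('flagged'|H) = 0.93, P('flagged'|¬H) = 0.278.
Update on result 1 ('flagged'): P(H) ← 0.93·0.2170 / (0.93·0.2170 + 0.278·0.7830) = 0.20181/0.41948 = 0.4811.
Update on result 2 ('flagged'): P(H) ← 0.93·0.4811 / (0.93·0.4811 + 0.278·0.5189) = 0.44741/0.59167 = 0.7562.

Posterior P(H) ≈ 0.756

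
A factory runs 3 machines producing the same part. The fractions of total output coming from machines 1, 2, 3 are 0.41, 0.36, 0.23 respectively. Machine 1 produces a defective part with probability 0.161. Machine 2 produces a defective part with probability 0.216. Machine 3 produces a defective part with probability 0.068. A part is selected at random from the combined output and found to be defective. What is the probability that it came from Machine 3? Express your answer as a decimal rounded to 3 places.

Posterior probability ≈ 0.098

P(defective|M1) = 0.161; P(defective|M2) = 0.216; P(defective|M3) = 0.068.
Prior × likelihood for each source: 0.41·0.161=0.06601, 0.36·0.216=0.07776, 0.23·0.068=0.01564. Summing gives P(defective) = 0.15941.
P(Machine 3 | defective) = 0.01564 / 0.15941 = 0.098.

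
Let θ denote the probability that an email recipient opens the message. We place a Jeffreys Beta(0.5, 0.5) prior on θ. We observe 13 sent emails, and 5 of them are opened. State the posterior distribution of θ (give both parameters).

The binomial likelihood is conjugate to the Beta prior: with 5 successes and 8 failures, the posterior is Beta(0.5+5, 0.5+8) = Beta(5.5, 8.5).

Posterior: Beta(5.5, 8.5)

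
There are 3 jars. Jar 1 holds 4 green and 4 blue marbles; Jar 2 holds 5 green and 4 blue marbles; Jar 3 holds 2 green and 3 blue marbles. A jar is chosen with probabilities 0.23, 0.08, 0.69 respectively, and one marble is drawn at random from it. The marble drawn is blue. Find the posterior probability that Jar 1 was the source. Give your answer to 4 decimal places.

Posterior probability ≈ 0.2037

P(blue|Jar 1) = 0.5; P(blue|Jar 2) = 0.4444; P(blue|Jar 3) = 0.6.
Prior × likelihood for each source: 0.23·0.5=0.1150, 0.08·0.4444=0.03556, 0.69·0.6=0.4140. Summing gives P(blue) = 0.56456.
P(Jar 1 | blue) = 0.1150 / 0.56456 = 0.2037.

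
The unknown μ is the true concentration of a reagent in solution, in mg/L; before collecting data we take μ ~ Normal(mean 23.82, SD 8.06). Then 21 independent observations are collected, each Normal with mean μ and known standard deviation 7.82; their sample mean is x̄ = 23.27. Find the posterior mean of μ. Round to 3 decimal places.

Prior precision 1/τ₀² = 1/8.06² = 0.0153932; data precision n/σ² = 21/7.82² = 0.343404.
Posterior precision = 0.0153932 + 0.343404 = 0.358798.
Posterior mean = (0.0153932·23.82 + 0.343404·23.27) / 0.358798 = 23.294.

Posterior mean ≈ 23.294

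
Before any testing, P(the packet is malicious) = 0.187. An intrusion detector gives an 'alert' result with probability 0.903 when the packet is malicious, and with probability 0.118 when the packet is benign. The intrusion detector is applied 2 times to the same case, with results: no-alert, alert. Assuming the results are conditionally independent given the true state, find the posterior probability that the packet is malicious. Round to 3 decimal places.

Posterior P(H) ≈ 0.162

Let H be the event that the packet is malicious; start with P(H) = 0.187. P('alert'|H) = 0.903, P('alert'|¬H) = 0.118.
Update on result 1 ('no-alert'): P(H) ← 0.097·0.1870 / (0.097·0.1870 + 0.882·0.8130) = 0.018139/0.73520 = 0.0247.
Update on result 2 ('alert'): P(H) ← 0.903·0.0247 / (0.903·0.0247 + 0.118·0.9753) = 0.022279/0.13737 = 0.1622.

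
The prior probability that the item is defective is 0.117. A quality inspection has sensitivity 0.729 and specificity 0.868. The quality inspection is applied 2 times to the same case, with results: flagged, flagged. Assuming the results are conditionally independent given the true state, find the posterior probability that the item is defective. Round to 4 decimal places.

With H the event that the item is defective, the joint likelihood of the observed sequence is P(data|H) = 0.729·0.729 = 0.53144 and P(data|¬H) = 0.132·0.132 = 0.017424.
Bayes: P(H|data) = 0.117·0.53144 / (0.117·0.53144 + 0.883·0.017424) = 0.062179/0.077564 = 0.8016.

Posterior P(H) ≈ 0.8016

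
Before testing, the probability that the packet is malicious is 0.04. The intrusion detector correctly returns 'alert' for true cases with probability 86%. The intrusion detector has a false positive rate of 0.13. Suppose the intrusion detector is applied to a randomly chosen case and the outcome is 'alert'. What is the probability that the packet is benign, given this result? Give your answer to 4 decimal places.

Write H for 'the packet is malicious'. Prior odds H:¬H = 0.04/0.96 = 0.041667. For the 'alert' outcome, the likelihood ratio is 0.86/0.13 = 6.6154.
Posterior odds = 0.041667 × 6.6154 = 0.27564, so P(H|E) = 0.27564/(1+0.27564) = 0.2161. Then P(¬H|E) = 1 − 0.2161 = 0.7839.

P(¬H | E) ≈ 0.7839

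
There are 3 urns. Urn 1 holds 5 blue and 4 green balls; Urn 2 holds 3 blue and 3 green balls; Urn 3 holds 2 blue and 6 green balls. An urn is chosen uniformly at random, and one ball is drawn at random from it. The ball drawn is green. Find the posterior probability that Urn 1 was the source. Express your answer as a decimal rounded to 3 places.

Posterior probability ≈ 0.262

Tabulate prior·likelihood by source: [1] prior 0.333333, lik 0.4444, product 0.1481; [2] prior 0.333333, lik 0.5, product 0.1667; [3] prior 0.333333, lik 0.75, product 0.2500.
Normalizing constant = 0.56481; the posterior for Urn 1 is its product over the sum, 0.1481/0.56481 = 0.262.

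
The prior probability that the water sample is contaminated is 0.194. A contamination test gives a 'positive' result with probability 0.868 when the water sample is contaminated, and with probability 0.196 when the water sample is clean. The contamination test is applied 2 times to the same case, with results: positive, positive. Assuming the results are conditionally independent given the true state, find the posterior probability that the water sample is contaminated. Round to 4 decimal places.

Let H be the event that the water sample is contaminated; start with P(H) = 0.194. P('positive'|H) = 0.868, P('positive'|¬H) = 0.196.
Update on result 1 ('positive'): P(H) ← 0.868·0.1940 / (0.868·0.1940 + 0.196·0.8060) = 0.16839/0.32637 = 0.5160.
Update on result 2 ('positive'): P(H) ← 0.868·0.5160 / (0.868·0.5160 + 0.196·0.4840) = 0.44785/0.54272 = 0.8252.

Posterior P(H) ≈ 0.8252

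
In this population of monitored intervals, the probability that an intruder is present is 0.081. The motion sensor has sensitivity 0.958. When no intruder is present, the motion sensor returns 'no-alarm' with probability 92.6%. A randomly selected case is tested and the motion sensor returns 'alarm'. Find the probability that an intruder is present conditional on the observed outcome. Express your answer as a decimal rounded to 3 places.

Let H be the event that an intruder is present. P(H) = 0.081, so P(¬H) = 0.919. With E the 'alarm' result, P(E|H) = 0.958 and P(E|¬H) = 0.074.
P(E) = 0.958·0.081 + 0.074·0.919 = 0.077598 + 0.068006 = 0.14560.
By Bayes' theorem, P(H|E) = 0.077598 / 0.14560 = 0.533.

P(H | E) ≈ 0.533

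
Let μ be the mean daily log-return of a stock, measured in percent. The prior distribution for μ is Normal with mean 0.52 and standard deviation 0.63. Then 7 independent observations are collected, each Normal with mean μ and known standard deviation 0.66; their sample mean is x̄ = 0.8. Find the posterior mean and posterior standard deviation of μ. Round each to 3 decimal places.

Prior precision 1/τ₀² = 1/0.63² = 2.51953; data precision n/σ² = 7/0.66² = 16.0698.
Posterior precision = 2.51953 + 16.0698 = 18.5893, giving posterior SD = 1/√18.5893 = 0.232.
Posterior mean = (2.51953·0.52 + 16.0698·0.8) / 18.5893 = 0.762.

Posterior mean ≈ 0.762; posterior SD ≈ 0.232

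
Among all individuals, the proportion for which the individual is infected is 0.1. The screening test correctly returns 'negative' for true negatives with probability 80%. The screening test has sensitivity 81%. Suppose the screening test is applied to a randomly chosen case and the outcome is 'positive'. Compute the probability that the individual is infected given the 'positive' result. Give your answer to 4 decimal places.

P(H | E) ≈ 0.3103

Write H for 'the individual is infected'. Prior odds H:¬H = 0.1/0.9 = 0.11111. For the 'positive' outcome, the likelihood ratio is 0.81/0.2 = 4.0500.
Posterior odds = 0.11111 × 4.0500 = 0.45000, so P(H|E) = 0.45000/(1+0.45000) = 0.3103.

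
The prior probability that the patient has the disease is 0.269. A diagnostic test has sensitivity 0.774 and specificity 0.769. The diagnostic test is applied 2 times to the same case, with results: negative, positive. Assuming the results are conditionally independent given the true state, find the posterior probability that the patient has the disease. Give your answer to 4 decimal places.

With H the event that the patient has the disease, the joint likelihood of the observed sequence is P(data|H) = 0.226·0.774 = 0.17492 and P(data|¬H) = 0.769·0.231 = 0.17764.
Bayes: P(H|data) = 0.269·0.17492 / (0.269·0.17492 + 0.731·0.17764) = 0.047055/0.17691 = 0.2660.

Posterior P(H) ≈ 0.2660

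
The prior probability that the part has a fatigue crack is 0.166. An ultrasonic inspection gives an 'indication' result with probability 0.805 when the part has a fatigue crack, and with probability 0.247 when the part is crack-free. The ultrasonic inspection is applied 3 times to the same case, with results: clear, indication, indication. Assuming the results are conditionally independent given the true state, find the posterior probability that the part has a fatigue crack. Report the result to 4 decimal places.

With H the event that the part has a fatigue crack, the joint likelihood of the observed sequence is P(data|H) = 0.195·0.805·0.805 = 0.12636 and P(data|¬H) = 0.753·0.247·0.247 = 0.045940.
Bayes: P(H|data) = 0.166·0.12636 / (0.166·0.12636 + 0.834·0.045940) = 0.020977/0.059290 = 0.3538.

Posterior P(H) ≈ 0.3538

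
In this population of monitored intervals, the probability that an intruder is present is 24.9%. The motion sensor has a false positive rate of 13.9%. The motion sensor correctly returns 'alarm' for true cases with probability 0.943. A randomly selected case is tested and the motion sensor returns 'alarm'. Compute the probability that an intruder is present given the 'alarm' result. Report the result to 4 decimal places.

P(H | E) ≈ 0.6922

Let H be the event that an intruder is present. P(H) = 0.249, so P(¬H) = 0.751. With E the 'alarm' result, P(E|H) = 0.943 and P(E|¬H) = 0.139.
P(E) = 0.943·0.249 + 0.139·0.751 = 0.23481 + 0.10439 = 0.33920.
By Bayes' theorem, P(H|E) = 0.23481 / 0.33920 = 0.6922.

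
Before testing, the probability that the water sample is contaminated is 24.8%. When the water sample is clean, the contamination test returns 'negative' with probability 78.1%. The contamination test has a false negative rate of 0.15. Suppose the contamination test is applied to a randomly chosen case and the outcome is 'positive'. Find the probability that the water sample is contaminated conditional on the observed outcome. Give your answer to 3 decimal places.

Write H for 'the water sample is contaminated'. Prior odds H:¬H = 0.248/0.752 = 0.32979. For the 'positive' outcome, the likelihood ratio is 0.85/0.219 = 3.8813.
Posterior odds = 0.32979 × 3.8813 = 1.2800, so P(H|E) = 1.2800/(1+1.2800) = 0.561.

P(H | E) ≈ 0.561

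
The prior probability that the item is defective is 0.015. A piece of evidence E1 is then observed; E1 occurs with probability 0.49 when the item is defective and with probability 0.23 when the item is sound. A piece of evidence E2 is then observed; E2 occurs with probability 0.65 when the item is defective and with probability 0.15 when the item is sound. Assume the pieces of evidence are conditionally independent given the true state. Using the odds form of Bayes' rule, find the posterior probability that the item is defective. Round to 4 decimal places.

Prior odds = 0.015/(1−0.015) = 0.015228.
Likelihood ratio for E1 = 0.49/0.23 = 2.1304.
Likelihood ratio for E2 = 0.65/0.15 = 4.3333.
Posterior odds = prior odds × LR₁ × LR₂ = 0.14059.
Posterior probability = odds/(1+odds) = 0.14059/1.1406 = 0.1233.

Posterior probability ≈ 0.1233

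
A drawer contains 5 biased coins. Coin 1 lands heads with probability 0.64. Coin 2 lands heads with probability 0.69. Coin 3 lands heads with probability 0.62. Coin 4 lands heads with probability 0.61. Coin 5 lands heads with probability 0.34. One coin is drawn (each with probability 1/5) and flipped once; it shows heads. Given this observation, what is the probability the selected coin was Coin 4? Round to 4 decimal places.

Posterior probability ≈ 0.2103

P(heads|C1) = 0.64; P(heads|C2) = 0.69; P(heads|C3) = 0.62; P(heads|C4) = 0.61; P(heads|C5) = 0.34.
Prior × likelihood for each source: 0.2·0.64=0.1280, 0.2·0.69=0.1380, 0.2·0.62=0.1240, 0.2·0.61=0.1220, 0.2·0.34=0.06800. Summing gives P(heads) = 0.58000.
P(Coin 4 | heads) = 0.1220 / 0.58000 = 0.2103.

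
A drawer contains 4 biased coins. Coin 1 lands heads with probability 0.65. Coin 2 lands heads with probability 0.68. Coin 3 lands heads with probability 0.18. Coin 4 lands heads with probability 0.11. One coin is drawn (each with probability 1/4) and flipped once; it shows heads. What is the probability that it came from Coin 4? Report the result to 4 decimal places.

Posterior probability ≈ 0.0679

Tabulate prior·likelihood by source: [1] prior 0.25, lik 0.65, product 0.1625; [2] prior 0.25, lik 0.68, product 0.1700; [3] prior 0.25, lik 0.18, product 0.04500; [4] prior 0.25, lik 0.11, product 0.02750.
Normalizing constant = 0.40500; the posterior for Coin 4 is its product over the sum, 0.02750/0.40500 = 0.0679.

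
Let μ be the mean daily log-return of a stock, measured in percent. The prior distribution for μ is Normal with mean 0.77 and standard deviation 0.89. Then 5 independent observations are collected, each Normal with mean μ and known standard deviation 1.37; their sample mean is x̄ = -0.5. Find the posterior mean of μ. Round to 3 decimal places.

With known σ, the Normal prior is conjugate. Weight on the data is w = (n/σ²)/(n/σ² + 1/τ₀²) = 2.66397/(2.66397+1.26247) = 0.67847.
Posterior mean = w·x̄ + (1−w)·μ₀ = 0.67847·-0.5 + 0.32153·0.77 = -0.092.

Posterior mean ≈ -0.092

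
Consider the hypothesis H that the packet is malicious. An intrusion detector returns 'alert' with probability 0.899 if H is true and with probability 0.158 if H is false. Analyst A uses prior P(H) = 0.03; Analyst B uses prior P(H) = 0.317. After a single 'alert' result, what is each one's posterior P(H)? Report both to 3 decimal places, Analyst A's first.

Analyst A: 0.150; Analyst B: 0.725

The likelihood ratio for an 'alert' result is 0.899/0.158 = 5.6899.
Analyst A: prior odds 0.03/0.97 = 0.030928; posterior odds 0.17598; posterior probability 0.150.
Analyst B: prior odds 0.317/0.683 = 0.46413; posterior odds 2.6408; posterior probability 0.725.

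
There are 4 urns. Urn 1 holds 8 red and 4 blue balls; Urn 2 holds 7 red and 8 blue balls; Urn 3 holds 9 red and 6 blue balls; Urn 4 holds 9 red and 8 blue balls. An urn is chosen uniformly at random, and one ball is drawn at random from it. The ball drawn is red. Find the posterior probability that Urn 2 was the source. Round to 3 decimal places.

Posterior probability ≈ 0.206

P(red|Urn 1) = 0.6667; P(red|Urn 2) = 0.4667; P(red|Urn 3) = 0.6; P(red|Urn 4) = 0.5294.
Prior × likelihood for each source: 0.25·0.6667=0.1667, 0.25·0.4667=0.1167, 0.25·0.6=0.1500, 0.25·0.5294=0.1324. Summing gives P(red) = 0.56569.
P(Urn 2 | red) = 0.1167 / 0.56569 = 0.206.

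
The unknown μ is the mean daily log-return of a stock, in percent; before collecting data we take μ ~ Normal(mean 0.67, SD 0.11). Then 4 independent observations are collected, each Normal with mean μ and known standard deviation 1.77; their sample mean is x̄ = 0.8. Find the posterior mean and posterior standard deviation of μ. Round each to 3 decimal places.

Prior precision 1/τ₀² = 1/0.11² = 82.6446; data precision n/σ² = 4/1.77² = 1.27677.
Posterior precision = 82.6446 + 1.27677 = 83.9214, giving posterior SD = 1/√83.9214 = 0.109.
Posterior mean = (82.6446·0.67 + 1.27677·0.8) / 83.9214 = 0.672.

Posterior mean ≈ 0.672; posterior SD ≈ 0.109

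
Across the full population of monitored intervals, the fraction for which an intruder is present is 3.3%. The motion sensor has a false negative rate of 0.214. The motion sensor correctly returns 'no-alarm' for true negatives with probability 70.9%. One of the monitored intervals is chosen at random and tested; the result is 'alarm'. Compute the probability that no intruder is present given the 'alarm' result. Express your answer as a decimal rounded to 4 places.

P(¬H | E) ≈ 0.9156

Let H be the event that an intruder is present. P(H) = 0.033, so P(¬H) = 0.967. With E the 'alarm' result, P(E|H) = 0.786 and P(E|¬H) = 0.291.
P(E) = 0.786·0.033 + 0.291·0.967 = 0.025938 + 0.28140 = 0.30733.
By Bayes' theorem, P(H|E) = 0.025938 / 0.30733 = 0.0844. Hence P(¬H|E) = 1 − 0.0844 = 0.9156.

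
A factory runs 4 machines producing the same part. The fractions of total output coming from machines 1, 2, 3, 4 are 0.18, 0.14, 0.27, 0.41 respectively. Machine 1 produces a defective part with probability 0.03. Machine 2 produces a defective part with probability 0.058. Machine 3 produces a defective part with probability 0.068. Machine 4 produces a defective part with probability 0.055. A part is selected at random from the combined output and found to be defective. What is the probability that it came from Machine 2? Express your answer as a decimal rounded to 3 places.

Posterior probability ≈ 0.149

Tabulate prior·likelihood by source: [1] prior 0.18, lik 0.03, product 0.005400; [2] prior 0.14, lik 0.058, product 0.008120; [3] prior 0.27, lik 0.068, product 0.01836; [4] prior 0.41, lik 0.055, product 0.02255.
Normalizing constant = 0.054430; the posterior for Machine 2 is its product over the sum, 0.008120/0.054430 = 0.149.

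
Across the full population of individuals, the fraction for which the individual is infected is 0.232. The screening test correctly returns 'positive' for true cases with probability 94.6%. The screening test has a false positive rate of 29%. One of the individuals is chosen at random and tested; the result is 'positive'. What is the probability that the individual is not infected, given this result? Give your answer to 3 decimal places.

Let H be the event that the individual is infected. P(H) = 0.232, so P(¬H) = 0.768. With E the 'positive' result, P(E|H) = 0.946 and P(E|¬H) = 0.29.
P(E) = 0.946·0.232 + 0.29·0.768 = 0.21947 + 0.22272 = 0.44219.
By Bayes' theorem, P(H|E) = 0.21947 / 0.44219 = 0.496. Hence P(¬H|E) = 1 − 0.496 = 0.504.

P(¬H | E) ≈ 0.504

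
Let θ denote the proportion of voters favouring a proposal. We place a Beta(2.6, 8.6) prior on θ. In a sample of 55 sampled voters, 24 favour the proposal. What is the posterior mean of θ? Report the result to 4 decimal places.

Observing 24 successes and 31 failures updates Beta(2.6, 8.6) by adding the success and failure counts to the two shape parameters: α = 2.6+24 = 26.6, β = 8.6+31 = 39.6.
Posterior mean = α/(α+β) = 26.6/66.2 = 0.4018.

Posterior mean ≈ 0.4018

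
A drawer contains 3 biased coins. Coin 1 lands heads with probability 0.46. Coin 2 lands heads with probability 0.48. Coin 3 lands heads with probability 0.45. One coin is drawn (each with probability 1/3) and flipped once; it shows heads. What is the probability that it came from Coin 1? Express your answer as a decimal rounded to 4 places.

P(heads|C1) = 0.46; P(heads|C2) = 0.48; P(heads|C3) = 0.45.
Prior × likelihood for each source: 0.333333·0.46=0.1533, 0.333333·0.48=0.1600, 0.333333·0.45=0.1500. Summing gives P(heads) = 0.46333.
P(Coin 1 | heads) = 0.1533 / 0.46333 = 0.3309.

Posterior probability ≈ 0.3309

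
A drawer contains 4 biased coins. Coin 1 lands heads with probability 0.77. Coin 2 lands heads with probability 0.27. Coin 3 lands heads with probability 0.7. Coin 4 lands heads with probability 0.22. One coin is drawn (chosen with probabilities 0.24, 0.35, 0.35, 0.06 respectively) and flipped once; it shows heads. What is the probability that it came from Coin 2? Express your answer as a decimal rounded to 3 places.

Posterior probability ≈ 0.176

Tabulate prior·likelihood by source: [1] prior 0.24, lik 0.77, product 0.1848; [2] prior 0.35, lik 0.27, product 0.09450; [3] prior 0.35, lik 0.7, product 0.2450; [4] prior 0.06, lik 0.22, product 0.01320.
Normalizing constant = 0.53750; the posterior for Coin 2 is its product over the sum, 0.09450/0.53750 = 0.176.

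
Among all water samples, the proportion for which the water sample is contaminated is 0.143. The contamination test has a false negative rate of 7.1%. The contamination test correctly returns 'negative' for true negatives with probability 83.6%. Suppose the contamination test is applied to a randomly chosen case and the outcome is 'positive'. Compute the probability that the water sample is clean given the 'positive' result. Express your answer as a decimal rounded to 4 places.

Write H for 'the water sample is contaminated'. Prior odds H:¬H = 0.143/0.857 = 0.16686. For the 'positive' outcome, the likelihood ratio is 0.929/0.164 = 5.6646.
Posterior odds = 0.16686 × 5.6646 = 0.94521, so P(H|E) = 0.94521/(1+0.94521) = 0.4859. Then P(¬H|E) = 1 − 0.4859 = 0.5141.

P(¬H | E) ≈ 0.5141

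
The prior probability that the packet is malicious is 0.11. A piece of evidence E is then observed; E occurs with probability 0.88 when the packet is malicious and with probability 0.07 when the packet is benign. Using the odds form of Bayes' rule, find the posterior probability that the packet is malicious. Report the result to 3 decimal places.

Posterior probability ≈ 0.608

Prior odds = 0.11/(1−0.11) = 0.12360.
Likelihood ratio for E = 0.88/0.07 = 12.571.
Posterior odds = prior odds × LR = 1.5538.
Posterior probability = odds/(1+odds) = 1.5538/2.5538 = 0.608.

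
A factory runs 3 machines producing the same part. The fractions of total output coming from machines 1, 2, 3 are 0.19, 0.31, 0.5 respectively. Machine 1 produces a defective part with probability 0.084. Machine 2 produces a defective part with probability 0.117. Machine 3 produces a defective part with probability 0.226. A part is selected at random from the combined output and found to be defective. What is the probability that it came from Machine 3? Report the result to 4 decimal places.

P(defective|M1) = 0.084; P(defective|M2) = 0.117; P(defective|M3) = 0.226.
Prior × likelihood for each source: 0.19·0.084=0.01596, 0.31·0.117=0.03627, 0.5·0.226=0.1130. Summing gives P(defective) = 0.16523.
P(Machine 3 | defective) = 0.1130 / 0.16523 = 0.6839.

Posterior probability ≈ 0.6839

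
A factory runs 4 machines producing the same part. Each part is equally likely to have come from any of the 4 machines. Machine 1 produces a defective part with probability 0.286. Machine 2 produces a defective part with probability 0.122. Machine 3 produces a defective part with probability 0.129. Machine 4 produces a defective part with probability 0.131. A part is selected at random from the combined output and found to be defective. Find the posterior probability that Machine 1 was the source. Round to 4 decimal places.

Posterior probability ≈ 0.4281

P(defective|M1) = 0.286; P(defective|M2) = 0.122; P(defective|M3) = 0.129; P(defective|M4) = 0.131.
Prior × likelihood for each source: 0.25·0.286=0.07150, 0.25·0.122=0.03050, 0.25·0.129=0.03225, 0.25·0.131=0.03275. Summing gives P(defective) = 0.16700.
P(Machine 1 | defective) = 0.07150 / 0.16700 = 0.4281.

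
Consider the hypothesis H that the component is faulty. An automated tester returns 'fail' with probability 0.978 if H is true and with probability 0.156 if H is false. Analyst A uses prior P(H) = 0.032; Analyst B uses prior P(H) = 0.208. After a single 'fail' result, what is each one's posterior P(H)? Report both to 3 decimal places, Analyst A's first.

Analyst A: 0.172; Analyst B: 0.622

P('+'|H) = 0.978, P('+'|¬H) = 0.156.
Analyst A: numerator 0.978·0.032 = 0.031296; evidence = 0.031296+0.156·0.968 = 0.18230; posterior = 0.172.
Analyst B: numerator 0.978·0.208 = 0.20342; evidence = 0.20342+0.156·0.792 = 0.32698; posterior = 0.622.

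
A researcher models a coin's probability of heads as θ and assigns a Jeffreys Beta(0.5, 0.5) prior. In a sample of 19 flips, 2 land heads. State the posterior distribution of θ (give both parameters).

Observing 2 successes and 17 failures updates Beta(0.5, 0.5) by adding the success and failure counts to the two shape parameters: α = 0.5+2 = 2.5, β = 0.5+17 = 17.5.

Posterior: Beta(2.5, 17.5)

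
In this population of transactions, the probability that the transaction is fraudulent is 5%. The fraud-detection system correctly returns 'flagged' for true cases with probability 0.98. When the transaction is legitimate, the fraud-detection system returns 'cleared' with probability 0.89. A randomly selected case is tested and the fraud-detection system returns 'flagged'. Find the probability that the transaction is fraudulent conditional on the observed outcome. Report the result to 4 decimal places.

Write H for 'the transaction is fraudulent'. Prior odds H:¬H = 0.05/0.95 = 0.052632. For the 'flagged' outcome, the likelihood ratio is 0.98/0.11 = 8.9091.
Posterior odds = 0.052632 × 8.9091 = 0.46890, so P(H|E) = 0.46890/(1+0.46890) = 0.3192.

P(H | E) ≈ 0.3192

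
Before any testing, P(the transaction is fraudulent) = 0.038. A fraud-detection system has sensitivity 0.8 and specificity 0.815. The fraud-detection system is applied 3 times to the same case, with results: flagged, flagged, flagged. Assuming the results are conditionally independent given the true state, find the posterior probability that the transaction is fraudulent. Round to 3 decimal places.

Let H be the event that the transaction is fraudulent; start with P(H) = 0.038. P('flagged'|H) = 0.8, P('flagged'|¬H) = 0.185.
Update on result 1 ('flagged'): P(H) ← 0.8·0.0380 / (0.8·0.0380 + 0.185·0.9620) = 0.030400/0.20837 = 0.1459.
Update on result 2 ('flagged'): P(H) ← 0.8·0.1459 / (0.8·0.1459 + 0.185·0.8541) = 0.11672/0.27473 = 0.4248.
Update on result 3 ('flagged'): P(H) ← 0.8·0.4248 / (0.8·0.4248 + 0.185·0.5752) = 0.33988/0.44628 = 0.7616.

Posterior P(H) ≈ 0.762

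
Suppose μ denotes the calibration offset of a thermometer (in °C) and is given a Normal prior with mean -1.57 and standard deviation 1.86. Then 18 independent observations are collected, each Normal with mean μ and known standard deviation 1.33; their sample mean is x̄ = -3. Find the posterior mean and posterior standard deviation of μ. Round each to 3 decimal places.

Posterior mean ≈ -2.961; posterior SD ≈ 0.309

With known σ, the Normal prior is conjugate. Weight on the data is w = (n/σ²)/(n/σ² + 1/τ₀²) = 10.1758/(10.1758+0.289051) = 0.97238.
Posterior mean = w·x̄ + (1−w)·μ₀ = 0.97238·-3 + 0.027621·-1.57 = -2.961. Posterior variance = 1/(10.1758+0.289051) = 0.0955578, so SD = 0.309.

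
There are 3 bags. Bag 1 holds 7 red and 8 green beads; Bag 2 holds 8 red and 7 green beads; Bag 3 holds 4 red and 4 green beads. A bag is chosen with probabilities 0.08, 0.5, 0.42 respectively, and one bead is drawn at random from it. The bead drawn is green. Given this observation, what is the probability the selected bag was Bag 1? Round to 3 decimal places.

Posterior probability ≈ 0.088

Tabulate prior·likelihood by source: [1] prior 0.08, lik 0.5333, product 0.04267; [2] prior 0.5, lik 0.4667, product 0.2333; [3] prior 0.42, lik 0.5, product 0.2100.
Normalizing constant = 0.48600; the posterior for Bag 1 is its product over the sum, 0.04267/0.48600 = 0.088.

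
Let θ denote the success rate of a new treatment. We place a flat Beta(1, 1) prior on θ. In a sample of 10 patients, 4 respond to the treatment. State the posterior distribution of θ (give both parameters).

Observing 4 successes and 6 failures updates Beta(1, 1) by adding the success and failure counts to the two shape parameters: α = 1+4 = 5, β = 1+6 = 7.

Posterior: Beta(5, 7)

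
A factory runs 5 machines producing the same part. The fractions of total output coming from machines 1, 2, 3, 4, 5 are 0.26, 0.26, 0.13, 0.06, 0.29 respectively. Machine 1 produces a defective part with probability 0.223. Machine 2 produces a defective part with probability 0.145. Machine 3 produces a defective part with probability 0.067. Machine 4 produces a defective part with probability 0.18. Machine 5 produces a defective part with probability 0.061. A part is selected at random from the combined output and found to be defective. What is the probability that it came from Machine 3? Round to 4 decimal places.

Tabulate prior·likelihood by source: [1] prior 0.26, lik 0.223, product 0.05798; [2] prior 0.26, lik 0.145, product 0.03770; [3] prior 0.13, lik 0.067, product 0.008710; [4] prior 0.06, lik 0.18, product 0.01080; [5] prior 0.29, lik 0.061, product 0.01769.
Normalizing constant = 0.13288; the posterior for Machine 3 is its product over the sum, 0.008710/0.13288 = 0.0655.

Posterior probability ≈ 0.0655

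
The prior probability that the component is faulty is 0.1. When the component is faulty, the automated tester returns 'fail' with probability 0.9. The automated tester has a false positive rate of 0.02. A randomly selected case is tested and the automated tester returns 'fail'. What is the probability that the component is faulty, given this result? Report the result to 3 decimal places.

Let H be the event that the component is faulty. P(H) = 0.1, so P(¬H) = 0.9. With E the 'fail' result, P(E|H) = 0.9 and P(E|¬H) = 0.02.
P(E) = 0.9·0.1 + 0.02·0.9 = 0.090000 + 0.018000 = 0.10800.
By Bayes' theorem, P(H|E) = 0.090000 / 0.10800 = 0.833.

P(H | E) ≈ 0.833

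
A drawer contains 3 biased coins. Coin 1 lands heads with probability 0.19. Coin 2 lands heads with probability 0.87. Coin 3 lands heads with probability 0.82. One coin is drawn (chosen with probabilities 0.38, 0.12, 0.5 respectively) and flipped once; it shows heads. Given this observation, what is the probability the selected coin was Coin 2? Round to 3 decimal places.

Posterior probability ≈ 0.178

Tabulate prior·likelihood by source: [1] prior 0.38, lik 0.19, product 0.07220; [2] prior 0.12, lik 0.87, product 0.1044; [3] prior 0.5, lik 0.82, product 0.4100.
Normalizing constant = 0.58660; the posterior for Coin 2 is its product over the sum, 0.1044/0.58660 = 0.178.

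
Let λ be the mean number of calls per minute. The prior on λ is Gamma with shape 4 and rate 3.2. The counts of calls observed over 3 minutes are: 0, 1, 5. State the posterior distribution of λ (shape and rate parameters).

Posterior: Gamma(shape=10, rate=6.2)

Total count ∑xᵢ = 6 over n = 3 minutes.
Gamma is conjugate to the Poisson likelihood: posterior is Gamma(shape = 4+6 = 10, rate = 3.2+3 = 6.2).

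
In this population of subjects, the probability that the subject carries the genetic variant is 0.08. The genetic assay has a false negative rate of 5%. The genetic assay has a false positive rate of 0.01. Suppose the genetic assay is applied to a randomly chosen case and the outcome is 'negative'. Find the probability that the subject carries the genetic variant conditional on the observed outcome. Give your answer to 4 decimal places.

P(H | E) ≈ 0.0044

Write H for 'the subject carries the genetic variant'. Prior odds H:¬H = 0.08/0.92 = 0.086957. For the 'negative' outcome, the likelihood ratio is 0.05/0.99 = 0.050505.
Posterior odds = 0.086957 × 0.050505 = 0.0043917, so P(H|E) = 0.0043917/(1+0.0043917) = 0.0044.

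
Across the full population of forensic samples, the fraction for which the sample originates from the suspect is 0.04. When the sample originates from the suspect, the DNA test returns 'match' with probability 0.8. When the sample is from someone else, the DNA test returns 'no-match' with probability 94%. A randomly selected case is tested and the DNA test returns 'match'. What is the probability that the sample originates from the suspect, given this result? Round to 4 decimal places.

Write H for 'the sample originates from the suspect'. Prior odds H:¬H = 0.04/0.96 = 0.041667. For the 'match' outcome, the likelihood ratio is 0.8/0.06 = 13.333.
Posterior odds = 0.041667 × 13.333 = 0.55556, so P(H|E) = 0.55556/(1+0.55556) = 0.3571.

P(H | E) ≈ 0.3571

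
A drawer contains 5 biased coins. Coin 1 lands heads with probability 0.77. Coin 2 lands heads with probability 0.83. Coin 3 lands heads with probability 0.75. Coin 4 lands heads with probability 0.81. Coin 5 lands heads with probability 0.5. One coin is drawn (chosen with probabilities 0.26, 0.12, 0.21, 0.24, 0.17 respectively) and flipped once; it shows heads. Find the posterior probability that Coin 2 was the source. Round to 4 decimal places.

P(heads|C1) = 0.77; P(heads|C2) = 0.83; P(heads|C3) = 0.75; P(heads|C4) = 0.81; P(heads|C5) = 0.5.
Prior × likelihood for each source: 0.26·0.77=0.2002, 0.12·0.83=0.09960, 0.21·0.75=0.1575, 0.24·0.81=0.1944, 0.17·0.5=0.08500. Summing gives P(heads) = 0.73670.
P(Coin 2 | heads) = 0.09960 / 0.73670 = 0.1352.

Posterior probability ≈ 0.1352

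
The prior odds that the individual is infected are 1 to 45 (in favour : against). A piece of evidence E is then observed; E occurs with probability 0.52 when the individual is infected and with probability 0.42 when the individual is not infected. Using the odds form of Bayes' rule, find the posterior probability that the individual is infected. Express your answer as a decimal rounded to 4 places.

Prior odds = 1/45 = 0.022222.
Likelihood ratio for E = 0.52/0.42 = 1.2381.
Posterior odds = prior odds × LR = 0.027513.
Posterior probability = odds/(1+odds) = 0.027513/1.0275 = 0.0268.

Posterior probability ≈ 0.0268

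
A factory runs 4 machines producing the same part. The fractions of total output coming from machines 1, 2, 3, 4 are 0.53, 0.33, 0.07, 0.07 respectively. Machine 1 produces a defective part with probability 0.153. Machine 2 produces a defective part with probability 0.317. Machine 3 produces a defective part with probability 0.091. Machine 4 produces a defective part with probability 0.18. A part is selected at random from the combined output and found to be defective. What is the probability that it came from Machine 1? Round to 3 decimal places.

Posterior probability ≈ 0.396

P(defective|M1) = 0.153; P(defective|M2) = 0.317; P(defective|M3) = 0.091; P(defective|M4) = 0.18.
Prior × likelihood for each source: 0.53·0.153=0.08109, 0.33·0.317=0.1046, 0.07·0.091=0.006370, 0.07·0.18=0.01260. Summing gives P(defective) = 0.20467.
P(Machine 1 | defective) = 0.08109 / 0.20467 = 0.396.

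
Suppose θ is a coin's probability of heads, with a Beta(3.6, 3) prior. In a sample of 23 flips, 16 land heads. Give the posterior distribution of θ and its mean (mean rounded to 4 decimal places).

Posterior: Beta(19.6, 10); mean ≈ 0.6622

Observing 16 successes and 7 failures updates Beta(3.6, 3) by adding the success and failure counts to the two shape parameters: α = 3.6+16 = 19.6, β = 3+7 = 10.
Posterior mean = α/(α+β) = 19.6/29.6 = 0.6622.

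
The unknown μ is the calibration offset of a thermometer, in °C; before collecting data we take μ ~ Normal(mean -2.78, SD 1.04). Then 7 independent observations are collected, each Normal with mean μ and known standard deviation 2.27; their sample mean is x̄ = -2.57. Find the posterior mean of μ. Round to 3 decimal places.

Prior precision 1/τ₀² = 1/1.04² = 0.924556; data precision n/σ² = 7/2.27² = 1.35846.
Posterior precision = 0.924556 + 1.35846 = 2.28301.
Posterior mean = (0.924556·-2.78 + 1.35846·-2.57) / 2.28301 = -2.655.

Posterior mean ≈ -2.655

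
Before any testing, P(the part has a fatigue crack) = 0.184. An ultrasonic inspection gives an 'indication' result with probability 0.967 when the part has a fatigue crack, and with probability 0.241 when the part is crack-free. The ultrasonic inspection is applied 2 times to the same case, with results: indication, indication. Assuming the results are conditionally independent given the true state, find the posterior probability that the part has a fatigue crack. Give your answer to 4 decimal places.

Posterior P(H) ≈ 0.7840

Let H be the event that the part has a fatigue crack; start with P(H) = 0.184. P('indication'|H) = 0.967, P('indication'|¬H) = 0.241.
Update on result 1 ('indication'): P(H) ← 0.967·0.1840 / (0.967·0.1840 + 0.241·0.8160) = 0.17793/0.37458 = 0.4750.
Update on result 2 ('indication'): P(H) ← 0.967·0.4750 / (0.967·0.4750 + 0.241·0.5250) = 0.45933/0.58585 = 0.7840.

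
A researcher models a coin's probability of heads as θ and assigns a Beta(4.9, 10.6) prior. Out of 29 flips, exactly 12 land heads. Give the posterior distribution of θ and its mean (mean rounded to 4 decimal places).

Posterior: Beta(16.9, 27.6); mean ≈ 0.3798

The binomial likelihood is conjugate to the Beta prior: with 12 successes and 17 failures, the posterior is Beta(4.9+12, 10.6+17) = Beta(16.9, 27.6).
E[θ | data] = 16.9/(16.9+27.6) = 0.3798.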